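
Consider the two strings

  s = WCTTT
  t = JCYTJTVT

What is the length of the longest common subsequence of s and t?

Pick C at s[2]=t[2] → T at s[3]=t[4] → T at s[4]=t[6] → T at s[5]=t[8]; all 4 characters appear in both, in order. dp[5][8] = 4 confirms this is the maximum.

4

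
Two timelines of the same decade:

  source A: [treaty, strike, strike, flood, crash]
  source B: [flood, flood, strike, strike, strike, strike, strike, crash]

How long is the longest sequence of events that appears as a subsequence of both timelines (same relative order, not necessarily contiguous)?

Match strike (source A #2, source B #6), strike (source A #3, source B #7), crash (source A #5, source B #8) — 3 events in the same relative order in both. The LCS DP gives dp[5][8] = 3, so this is optimal.

3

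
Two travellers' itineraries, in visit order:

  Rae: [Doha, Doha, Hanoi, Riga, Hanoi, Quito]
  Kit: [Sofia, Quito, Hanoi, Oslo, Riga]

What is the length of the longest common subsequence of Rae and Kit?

One common subsequence of length 2: Hanoi at Rae[3]=Kit[3], then Riga at Rae[4]=Kit[5]. Since dp[6][5] = 2, nothing longer is possible.

2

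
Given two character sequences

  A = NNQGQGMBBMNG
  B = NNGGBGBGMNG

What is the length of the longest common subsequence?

Let dp[i][j] be the LCS length of the first i characters of A and the first j characters of B. dp[i][j] = dp[i-1][j-1]+1 when the i-th and j-th characters match, else max(dp[i-1][j], dp[i][j-1]).
    ·  N  N  G  G  B  G  B  G  M  N  G
 ·  0  0  0  0  0  0  0  0  0  0  0  0
 N  0  1  1  1  1  1  1  1  1  1  1  1
 N  0  1  2  2  2  2  2  2  2  2  2  2
 Q  0  1  2  2  2  2  2  2  2  2  2  2
 G  0  1  2  3  3  3  3  3  3  3  3  3
 Q  0  1  2  3  3  3  3  3  3  3  3  3
 G  0  1  2  3  4  4  4  4  4  4  4  4
 M  0  1  2  3  4  4  4  4  4  5  5  5
 B  0  1  2  3  4  5  5  5  5  5  5  5
 B  0  1  2  3  4  5  5  6  6  6  6  6
 M  0  1  2  3  4  5  5  6  6  7  7  7
 N  0  1  2  3  4  5  5  6  6  7  8  8
 G  0  1  2  3  4  5  6  6  7  7  8  9
dp[12][11] = 9. One LCS (by backtracking along matches): NNGGBBMNG.

9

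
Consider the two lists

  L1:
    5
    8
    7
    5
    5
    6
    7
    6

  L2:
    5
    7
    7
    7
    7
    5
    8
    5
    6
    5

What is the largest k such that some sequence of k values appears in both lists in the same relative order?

Pick 5 at L1[1]=L2[1]; then 7 at L1[3]=L2[5]; then 5 at L1[4]=L2[6]; then 5 at L1[5]=L2[8]; then 6 at L1[6]=L2[9]; all 5 values appear in both, in order. The LCS DP gives dp[8][10] = 5, so this is optimal.

5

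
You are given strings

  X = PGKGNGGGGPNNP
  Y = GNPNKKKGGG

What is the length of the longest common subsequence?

5

Pick P [1,3], then K [3,7], then G [7,8], then G [8,9], then G [9,10]; all 5 characters appear in both, in order. Since dp[13][10] = 5, nothing longer is possible.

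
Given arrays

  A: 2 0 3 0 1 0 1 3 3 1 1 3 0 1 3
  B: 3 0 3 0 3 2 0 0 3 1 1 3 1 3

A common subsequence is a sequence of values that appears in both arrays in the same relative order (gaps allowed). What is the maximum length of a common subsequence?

Match 0 (A #2, B #4), then 3 (A #3, B #5), then 0 (A #4, B #7), then 0 (A #6, B #8), then 3 (A #9, B #9), then 1 (A #10, B #10), then 1 (A #11, B #11), then 3 (A #12, B #12), then 1 (A #14, B #13), then 3 (A #15, B #14) — 10 values in the same relative order in both. Since dp[15][14] = 10, nothing longer is possible.

10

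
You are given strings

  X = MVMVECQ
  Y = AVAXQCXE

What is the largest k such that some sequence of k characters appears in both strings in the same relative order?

2

Pick V (X #2, Y #2) → E (X #5, Y #8); all 2 characters appear in both, in order. dp[7][8] = 2 confirms this is the maximum.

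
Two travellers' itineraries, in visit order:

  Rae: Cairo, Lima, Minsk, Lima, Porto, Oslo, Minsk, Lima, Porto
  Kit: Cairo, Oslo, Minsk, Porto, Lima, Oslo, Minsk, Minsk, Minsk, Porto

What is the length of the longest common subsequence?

One common subsequence of length 6: Cairo (Rae #1, Kit #1), Minsk (Rae #3, Kit #3), Lima (Rae #4, Kit #5), Oslo (Rae #6, Kit #6), Minsk (Rae #7, Kit #9), Porto (Rae #9, Kit #10). dp[9][10] = 6 confirms this is the maximum.

6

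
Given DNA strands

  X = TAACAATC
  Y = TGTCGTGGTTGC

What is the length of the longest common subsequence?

One common subsequence of length 4: T [1,3]; then C [4,4]; then T [7,10]; then C [8,12]. Since dp[8][12] = 4, nothing longer is possible.

4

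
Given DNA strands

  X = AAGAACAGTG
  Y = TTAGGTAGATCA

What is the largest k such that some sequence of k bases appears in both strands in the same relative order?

One common subsequence of length 6: A [1,3], A [2,7], G [3,8], A [4,9], C [6,11], A [7,12], and the DP table's final entry dp[10][12] is also 6, so no common subsequence is longer.

6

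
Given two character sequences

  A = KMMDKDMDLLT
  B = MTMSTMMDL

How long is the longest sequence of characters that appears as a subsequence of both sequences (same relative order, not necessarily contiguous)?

5

Match M [2,3] → M [3,6] → M [7,7] → D [8,8] → L [10,9] — 5 characters in the same relative order in both. Since dp[11][9] = 5, nothing longer is possible.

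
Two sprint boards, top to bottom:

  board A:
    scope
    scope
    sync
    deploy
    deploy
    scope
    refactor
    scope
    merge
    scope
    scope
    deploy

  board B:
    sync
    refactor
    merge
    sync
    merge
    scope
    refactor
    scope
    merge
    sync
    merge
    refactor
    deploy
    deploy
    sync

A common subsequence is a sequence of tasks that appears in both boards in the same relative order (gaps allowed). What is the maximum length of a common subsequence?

Pick sync (board A #3, board B #4); then scope (board A #6, board B #6); then refactor (board A #7, board B #7); then scope (board A #8, board B #8); then merge (board A #9, board B #11); then deploy (board A #12, board B #14); all 6 tasks appear in both, in order. The LCS DP gives dp[12][15] = 6, so this is optimal.

6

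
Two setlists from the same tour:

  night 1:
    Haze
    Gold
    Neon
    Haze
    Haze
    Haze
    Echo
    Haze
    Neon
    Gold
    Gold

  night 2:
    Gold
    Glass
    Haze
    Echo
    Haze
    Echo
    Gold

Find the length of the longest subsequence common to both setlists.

One common subsequence of length 5: Gold at night 1[2]=night 2[1]; then Haze at night 1[4]=night 2[3]; then Haze at night 1[6]=night 2[5]; then Echo at night 1[7]=night 2[6]; then Gold at night 1[11]=night 2[7]. dp[11][7] = 5 confirms this is the maximum.

5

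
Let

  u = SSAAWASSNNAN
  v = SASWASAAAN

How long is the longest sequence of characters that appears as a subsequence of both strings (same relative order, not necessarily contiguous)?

Let dp[i][j] be the LCS length of the first i characters of u and the first j characters of v. dp[i][j] = dp[i-1][j-1]+1 when the i-th and j-th characters match, else max(dp[i-1][j], dp[i][j-1]).
    ·  S  A  S  W  A  S  A  A  A  N
 ·  0  0  0  0  0  0  0  0  0  0  0
 S  0  1  1  1  1  1  1  1  1  1  1
 S  0  1  1  2  2  2  2  2  2  2  2
 A  0  1  2  2  2  3  3  3  3  3  3
 A  0  1  2  2  2  3  3  4  4  4  4
 W  0  1  2  2  3  3  3  4  4  4  4
 A  0  1  2  2  3  4  4  4  5  5  5
 S  0  1  2  3  3  4  5  5  5  5  5
 S  0  1  2  3  3  4  5  5  5  5  5
 N  0  1  2  3  3  4  5  5  5  5  6
 N  0  1  2  3  3  4  5  5  5  5  6
 A  0  1  2  3  3  4  5  6  6  6  6
 N  0  1  2  3  3  4  5  6  6  6  7
dp[12][10] = 7. One LCS (by backtracking along matches): SSAAAAN.

7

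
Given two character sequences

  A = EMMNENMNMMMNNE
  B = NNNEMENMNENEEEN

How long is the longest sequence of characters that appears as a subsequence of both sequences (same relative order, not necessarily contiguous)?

8

One common subsequence of length 8: E [1,4]; then M [3,5]; then E [5,6]; then N [6,7]; then M [7,8]; then N [8,9]; then N [12,11]; then N [13,15]. dp[14][15] = 8 confirms this is the maximum.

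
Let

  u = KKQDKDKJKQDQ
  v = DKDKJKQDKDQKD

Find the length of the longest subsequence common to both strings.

9

Pick D (u #4, v #1) → K (u #5, v #2) → D (u #6, v #3) → K (u #7, v #4) → J (u #8, v #5) → K (u #9, v #6) → Q (u #10, v #7) → D (u #11, v #10) → Q (u #12, v #11); all 9 characters appear in both, in order. Since dp[12][13] = 9, nothing longer is possible.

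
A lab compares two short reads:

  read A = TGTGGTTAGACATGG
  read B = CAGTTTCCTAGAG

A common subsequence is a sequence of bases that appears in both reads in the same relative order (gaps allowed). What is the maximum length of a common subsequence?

8

Match T [1,4]; then T [3,5]; then T [6,6]; then T [7,9]; then A [8,10]; then G [9,11]; then A [12,12]; then G [15,13] — 8 bases in the same relative order in both. Since dp[15][13] = 8, nothing longer is possible.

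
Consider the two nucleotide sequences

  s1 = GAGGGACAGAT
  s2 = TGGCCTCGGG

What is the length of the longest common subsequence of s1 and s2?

Taking G (s1 #1, s2 #2), then G (s1 #3, s2 #3), then G (s1 #4, s2 #8), then G (s1 #5, s2 #9), then G (s1 #9, s2 #10) gives a common subsequence of length 5, and the DP table's final entry dp[11][10] is also 5, so no common subsequence is longer.

5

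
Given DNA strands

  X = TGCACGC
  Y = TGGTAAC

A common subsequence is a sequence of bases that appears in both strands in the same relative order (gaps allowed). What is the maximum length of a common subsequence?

Match T [1,1] → G [2,3] → A [4,6] → C [7,7] — 4 bases in the same relative order in both. The LCS DP gives dp[7][7] = 4, so this is optimal.

4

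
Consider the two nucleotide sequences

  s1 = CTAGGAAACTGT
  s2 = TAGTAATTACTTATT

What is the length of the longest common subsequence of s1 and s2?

Match T (s1 #2, s2 #1) → A (s1 #3, s2 #2) → G (s1 #4, s2 #3) → A (s1 #6, s2 #5) → A (s1 #7, s2 #6) → A (s1 #8, s2 #9) → C (s1 #9, s2 #10) → T (s1 #10, s2 #14) → T (s1 #12, s2 #15) — 9 bases in the same relative order in both. The LCS DP gives dp[12][15] = 9, so this is optimal.

9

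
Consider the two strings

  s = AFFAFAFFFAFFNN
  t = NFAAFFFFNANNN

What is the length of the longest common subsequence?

9

Match A at s[1]=t[3] → A at s[4]=t[4] → F at s[5]=t[5] → F at s[7]=t[6] → F at s[8]=t[7] → F at s[9]=t[8] → A at s[10]=t[10] → N at s[13]=t[12] → N at s[14]=t[13] — 9 characters in the same relative order in both. Since dp[14][13] = 9, nothing longer is possible.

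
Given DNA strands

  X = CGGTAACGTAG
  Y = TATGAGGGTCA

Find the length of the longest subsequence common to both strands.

Let dp[i][j] be the LCS length of the first i bases of X and the first j bases of Y. dp[i][j] = dp[i-1][j-1]+1 when the i-th and j-th bases match, else max(dp[i-1][j], dp[i][j-1]).
    ·  T  A  T  G  A  G  G  G  T  C  A
 ·  0  0  0  0  0  0  0  0  0  0  0  0
 C  0  0  0  0  0  0  0  0  0  0  1  1
 G  0  0  0  0  1  1  1  1  1  1  1  1
 G  0  0  0  0  1  1  2  2  2  2  2  2
 T  0  1  1  1  1  1  2  2  2  3  3  3
 A  0  1  2  2  2  2  2  2  2  3  3  4
 A  0  1  2  2  2  3  3  3  3  3  3  4
 C  0  1  2  2  2  3  3  3  3  3  4  4
 G  0  1  2  2  3  3  4  4  4  4  4  4
 T  0  1  2  3  3  3  4  4  4  5  5  5
 A  0  1  2  3  3  4  4  4  4  5  5  6
 G  0  1  2  3  4  4  5  5  5  5  5  6
dp[11][11] = 6. One LCS (by backtracking along matches): TAAGTA.

6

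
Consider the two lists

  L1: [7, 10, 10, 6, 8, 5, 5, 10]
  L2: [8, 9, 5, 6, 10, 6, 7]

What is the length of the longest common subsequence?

3

Match 8 at L1[5]=L2[1] → 5 at L1[6]=L2[3] → 10 at L1[8]=L2[5] — 3 values in the same relative order in both. Since dp[8][7] = 3, nothing longer is possible.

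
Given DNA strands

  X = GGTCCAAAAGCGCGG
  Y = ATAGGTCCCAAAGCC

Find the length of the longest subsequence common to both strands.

Taking G at X[1]=Y[4]; then G at X[2]=Y[5]; then T at X[3]=Y[6]; then C at X[4]=Y[8]; then C at X[5]=Y[9]; then A at X[7]=Y[10]; then A at X[8]=Y[11]; then A at X[9]=Y[12]; then G at X[10]=Y[13]; then C at X[11]=Y[14]; then C at X[13]=Y[15] gives a common subsequence of length 11. The LCS DP gives dp[15][15] = 11, so this is optimal.

11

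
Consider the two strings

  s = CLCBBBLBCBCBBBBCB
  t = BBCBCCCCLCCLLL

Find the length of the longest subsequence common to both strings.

6

Pick B [4,1], B [5,2], B [6,4], L [7,9], C [9,10], C [11,11]; all 6 characters appear in both, in order. dp[17][14] = 6 confirms this is the maximum.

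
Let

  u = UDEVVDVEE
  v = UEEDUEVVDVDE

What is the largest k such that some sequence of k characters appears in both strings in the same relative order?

Pick U (u #1, v #1); then D (u #2, v #4); then E (u #3, v #6); then V (u #4, v #7); then V (u #5, v #8); then D (u #6, v #9); then V (u #7, v #10); then E (u #9, v #12); all 8 characters appear in both, in order, and the DP table's final entry dp[9][12] is also 8, so no common subsequence is longer.

8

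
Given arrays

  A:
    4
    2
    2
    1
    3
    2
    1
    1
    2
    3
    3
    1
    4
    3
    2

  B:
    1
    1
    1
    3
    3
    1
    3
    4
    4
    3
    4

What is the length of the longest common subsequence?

Match 1 [4,1], 1 [7,2], 1 [8,3], 3 [10,4], 3 [11,5], 1 [12,6], 4 [13,9], 3 [14,10] — 8 values in the same relative order in both. The LCS DP gives dp[15][11] = 8, so this is optimal.

8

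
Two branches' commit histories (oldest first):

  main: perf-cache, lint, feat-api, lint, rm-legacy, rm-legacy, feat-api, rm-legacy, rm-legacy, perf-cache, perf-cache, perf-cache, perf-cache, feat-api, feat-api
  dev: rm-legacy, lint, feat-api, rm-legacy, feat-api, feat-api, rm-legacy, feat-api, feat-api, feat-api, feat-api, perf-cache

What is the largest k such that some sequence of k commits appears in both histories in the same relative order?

Taking lint at main[2]=dev[2], feat-api at main[3]=dev[3], rm-legacy at main[5]=dev[4], rm-legacy at main[6]=dev[7], feat-api at main[7]=dev[9], feat-api at main[14]=dev[10], feat-api at main[15]=dev[11] gives a common subsequence of length 7. The LCS DP gives dp[15][12] = 7, so this is optimal.

7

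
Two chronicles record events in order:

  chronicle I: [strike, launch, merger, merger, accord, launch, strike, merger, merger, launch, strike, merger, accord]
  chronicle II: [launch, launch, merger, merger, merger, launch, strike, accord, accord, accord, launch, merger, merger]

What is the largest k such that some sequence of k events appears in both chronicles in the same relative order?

Pick launch (chronicle I #2, chronicle II #2); then merger (chronicle I #3, chronicle II #4); then merger (chronicle I #4, chronicle II #5); then accord (chronicle I #5, chronicle II #10); then launch (chronicle I #6, chronicle II #11); then merger (chronicle I #9, chronicle II #12); then merger (chronicle I #12, chronicle II #13); all 7 events appear in both, in order. Since dp[13][13] = 7, nothing longer is possible.

7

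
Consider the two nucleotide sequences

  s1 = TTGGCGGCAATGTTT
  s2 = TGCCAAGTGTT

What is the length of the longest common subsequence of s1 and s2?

10

One common subsequence of length 10: T at s1[2]=s2[1], then G at s1[4]=s2[2], then C at s1[5]=s2[3], then C at s1[8]=s2[4], then A at s1[9]=s2[5], then A at s1[10]=s2[6], then T at s1[11]=s2[8], then G at s1[12]=s2[9], then T at s1[14]=s2[10], then T at s1[15]=s2[11]. The LCS DP gives dp[15][11] = 10, so this is optimal.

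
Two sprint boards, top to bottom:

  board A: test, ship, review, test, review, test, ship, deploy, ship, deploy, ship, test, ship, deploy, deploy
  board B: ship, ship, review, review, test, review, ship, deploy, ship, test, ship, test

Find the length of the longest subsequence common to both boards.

Taking ship at board A[2]=board B[2] → review at board A[3]=board B[4] → test at board A[4]=board B[5] → review at board A[5]=board B[6] → ship at board A[7]=board B[7] → deploy at board A[8]=board B[8] → ship at board A[9]=board B[9] → ship at board A[11]=board B[11] → test at board A[12]=board B[12] gives a common subsequence of length 9. Since dp[15][12] = 9, nothing longer is possible.

9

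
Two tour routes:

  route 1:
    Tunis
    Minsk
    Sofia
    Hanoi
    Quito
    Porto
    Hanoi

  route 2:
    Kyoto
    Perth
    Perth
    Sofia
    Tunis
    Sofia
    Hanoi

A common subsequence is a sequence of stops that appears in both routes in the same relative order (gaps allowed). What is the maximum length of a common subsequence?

3

Pick Tunis at route 1[1]=route 2[5], Sofia at route 1[3]=route 2[6], Hanoi at route 1[7]=route 2[7]; all 3 stops appear in both, in order. The LCS DP gives dp[7][7] = 3, so this is optimal.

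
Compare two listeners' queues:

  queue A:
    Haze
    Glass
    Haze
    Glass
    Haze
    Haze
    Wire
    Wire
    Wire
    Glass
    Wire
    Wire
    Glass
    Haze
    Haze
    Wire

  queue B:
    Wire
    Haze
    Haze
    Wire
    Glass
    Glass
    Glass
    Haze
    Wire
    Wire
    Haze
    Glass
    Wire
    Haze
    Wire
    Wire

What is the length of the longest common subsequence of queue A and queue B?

10

One common subsequence of length 10: Haze (queue A #1, queue B #3) → Glass (queue A #2, queue B #6) → Glass (queue A #4, queue B #7) → Haze (queue A #6, queue B #8) → Wire (queue A #7, queue B #9) → Wire (queue A #8, queue B #10) → Glass (queue A #10, queue B #12) → Wire (queue A #11, queue B #13) → Wire (queue A #12, queue B #15) → Wire (queue A #16, queue B #16). dp[16][16] = 10 confirms this is the maximum.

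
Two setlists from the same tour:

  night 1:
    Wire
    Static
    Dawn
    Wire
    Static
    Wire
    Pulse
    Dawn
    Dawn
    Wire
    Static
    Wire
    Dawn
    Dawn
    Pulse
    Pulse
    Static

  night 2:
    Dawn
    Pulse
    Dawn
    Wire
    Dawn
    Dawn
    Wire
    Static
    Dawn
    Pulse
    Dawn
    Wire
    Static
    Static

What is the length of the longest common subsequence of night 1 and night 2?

9

Taking Wire (night 1 #1, night 2 #4), Dawn (night 1 #3, night 2 #6), Wire (night 1 #4, night 2 #7), Static (night 1 #5, night 2 #8), Pulse (night 1 #7, night 2 #10), Dawn (night 1 #9, night 2 #11), Wire (night 1 #10, night 2 #12), Static (night 1 #11, night 2 #13), Static (night 1 #17, night 2 #14) gives a common subsequence of length 9. The LCS DP gives dp[17][14] = 9, so this is optimal.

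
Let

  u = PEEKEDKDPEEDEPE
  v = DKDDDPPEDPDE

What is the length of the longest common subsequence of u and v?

One common subsequence of length 8: K (u #4, v #2), then D (u #6, v #4), then D (u #8, v #5), then P (u #9, v #7), then E (u #11, v #8), then D (u #12, v #9), then P (u #14, v #10), then E (u #15, v #12), and the DP table's final entry dp[15][12] is also 8, so no common subsequence is longer.

8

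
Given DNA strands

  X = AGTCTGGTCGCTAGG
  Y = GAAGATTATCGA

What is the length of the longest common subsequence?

Match A (X #1, Y #3), then G (X #2, Y #4), then T (X #3, Y #6), then T (X #5, Y #7), then T (X #8, Y #9), then C (X #9, Y #10), then G (X #10, Y #11), then A (X #13, Y #12) — 8 bases in the same relative order in both. dp[15][12] = 8 confirms this is the maximum.

8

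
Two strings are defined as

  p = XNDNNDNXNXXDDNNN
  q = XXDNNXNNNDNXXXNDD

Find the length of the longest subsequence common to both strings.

11

Match X [1,6], then N [2,7], then N [4,8], then N [5,9], then D [6,10], then N [7,11], then X [8,12], then X [10,13], then X [11,14], then D [12,16], then D [13,17] — 11 characters in the same relative order in both. dp[16][17] = 11 confirms this is the maximum.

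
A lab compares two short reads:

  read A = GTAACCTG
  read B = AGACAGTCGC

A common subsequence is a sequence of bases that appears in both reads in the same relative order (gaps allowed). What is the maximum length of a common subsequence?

Match G [1,2], then A [3,3], then A [4,5], then C [5,8], then C [6,10] — 5 bases in the same relative order in both. dp[8][10] = 5 confirms this is the maximum.

5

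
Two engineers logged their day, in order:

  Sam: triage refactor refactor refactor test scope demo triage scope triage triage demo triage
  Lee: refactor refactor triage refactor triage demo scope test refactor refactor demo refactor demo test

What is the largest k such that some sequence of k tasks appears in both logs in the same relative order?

6

Pick triage [1,3]; then refactor [2,4]; then refactor [3,9]; then refactor [4,10]; then demo [7,11]; then demo [12,13]; all 6 tasks appear in both, in order. dp[13][14] = 6 confirms this is the maximum.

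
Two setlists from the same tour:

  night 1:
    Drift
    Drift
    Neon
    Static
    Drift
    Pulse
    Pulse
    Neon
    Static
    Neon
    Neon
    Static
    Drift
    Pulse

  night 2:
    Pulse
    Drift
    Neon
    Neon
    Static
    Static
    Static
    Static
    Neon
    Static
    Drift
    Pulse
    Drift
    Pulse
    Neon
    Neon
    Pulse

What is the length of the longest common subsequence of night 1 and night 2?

9

One common subsequence of length 9: Drift (night 1 #1, night 2 #2); then Neon (night 1 #3, night 2 #9); then Static (night 1 #4, night 2 #10); then Drift (night 1 #5, night 2 #11); then Pulse (night 1 #6, night 2 #12); then Pulse (night 1 #7, night 2 #14); then Neon (night 1 #10, night 2 #15); then Neon (night 1 #11, night 2 #16); then Pulse (night 1 #14, night 2 #17). Since dp[14][17] = 9, nothing longer is possible.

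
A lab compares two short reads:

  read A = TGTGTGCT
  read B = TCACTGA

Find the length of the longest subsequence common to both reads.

3

Let dp[i][j] be the LCS length of the first i bases of read A and the first j bases of read B. dp[i][j] = dp[i-1][j-1]+1 when the i-th and j-th bases match, else max(dp[i-1][j], dp[i][j-1]).
    ·  T  C  A  C  T  G  A
 ·  0  0  0  0  0  0  0  0
 T  0  1  1  1  1  1  1  1
 G  0  1  1  1  1  1  2  2
 T  0  1  1  1  1  2  2  2
 G  0  1  1  1  1  2  3  3
 T  0  1  1  1  1  2  3  3
 G  0  1  1  1  1  2  3  3
 C  0  1  2  2  2  2  3  3
 T  0  1  2  2  2  3  3  3
dp[8][7] = 3. One LCS (by backtracking along matches): TTG.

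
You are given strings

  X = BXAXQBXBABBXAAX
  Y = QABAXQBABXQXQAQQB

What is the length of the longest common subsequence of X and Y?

Taking B at X[1]=Y[3], then A at X[3]=Y[4], then X at X[4]=Y[5], then Q at X[5]=Y[6], then B at X[8]=Y[7], then A at X[9]=Y[8], then B at X[10]=Y[9], then X at X[12]=Y[12], then A at X[13]=Y[14] gives a common subsequence of length 9. dp[15][17] = 9 confirms this is the maximum.

9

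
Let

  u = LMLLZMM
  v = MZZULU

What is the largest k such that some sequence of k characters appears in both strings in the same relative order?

Let dp[i][j] be the LCS length of the first i characters of u and the first j characters of v. dp[i][j] = dp[i-1][j-1]+1 when the i-th and j-th characters match, else max(dp[i-1][j], dp[i][j-1]).
    ·  M  Z  Z  U  L  U
 ·  0  0  0  0  0  0  0
 L  0  0  0  0  0  1  1
 M  0  1  1  1  1  1  1
 L  0  1  1  1  1  2  2
 L  0  1  1  1  1  2  2
 Z  0  1  2  2  2  2  2
 M  0  1  2  2  2  2  2
 M  0  1  2  2  2  2  2
dp[7][6] = 2. One LCS (by backtracking along matches): ML.

2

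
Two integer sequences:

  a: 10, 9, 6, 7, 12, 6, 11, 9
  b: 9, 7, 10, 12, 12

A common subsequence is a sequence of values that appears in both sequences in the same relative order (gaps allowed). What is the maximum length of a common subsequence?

One common subsequence of length 3: 9 at a[2]=b[1], then 7 at a[4]=b[2], then 12 at a[5]=b[5]. The LCS DP gives dp[8][5] = 3, so this is optimal.

3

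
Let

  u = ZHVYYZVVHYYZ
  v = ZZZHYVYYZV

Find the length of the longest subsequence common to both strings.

One common subsequence of length 7: Z (u #1, v #3), then H (u #2, v #4), then V (u #3, v #6), then Y (u #4, v #7), then Y (u #5, v #8), then Z (u #6, v #9), then V (u #8, v #10). dp[12][10] = 7 confirms this is the maximum.

7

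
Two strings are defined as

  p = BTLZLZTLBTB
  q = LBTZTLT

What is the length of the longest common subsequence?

Taking B [1,2], then T [2,3], then Z [6,4], then T [7,5], then L [8,6], then T [10,7] gives a common subsequence of length 6. dp[11][7] = 6 confirms this is the maximum.

6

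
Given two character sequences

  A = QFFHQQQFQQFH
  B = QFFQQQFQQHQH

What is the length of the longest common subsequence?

Pick Q [1,1], then F [2,2], then F [3,3], then Q [5,4], then Q [6,5], then Q [7,6], then F [8,7], then Q [9,9], then Q [10,11], then H [12,12]; all 10 characters appear in both, in order. Since dp[12][12] = 10, nothing longer is possible.

10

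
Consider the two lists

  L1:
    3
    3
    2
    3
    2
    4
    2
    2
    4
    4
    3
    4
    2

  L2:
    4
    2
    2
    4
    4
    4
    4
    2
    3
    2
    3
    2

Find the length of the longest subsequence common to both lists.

7

Match 2 (L1 #3, L2 #2), then 2 (L1 #5, L2 #3), then 4 (L1 #6, L2 #7), then 2 (L1 #7, L2 #8), then 2 (L1 #8, L2 #10), then 3 (L1 #11, L2 #11), then 2 (L1 #13, L2 #12) — 7 values in the same relative order in both. The LCS DP gives dp[13][12] = 7, so this is optimal.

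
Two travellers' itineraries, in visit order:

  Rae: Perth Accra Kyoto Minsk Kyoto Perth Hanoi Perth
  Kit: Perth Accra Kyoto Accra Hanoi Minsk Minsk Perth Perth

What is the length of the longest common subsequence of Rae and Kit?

Match Perth (Rae #1, Kit #1); then Accra (Rae #2, Kit #2); then Kyoto (Rae #3, Kit #3); then Minsk (Rae #4, Kit #7); then Perth (Rae #6, Kit #8); then Perth (Rae #8, Kit #9) — 6 stops in the same relative order in both, and the DP table's final entry dp[8][9] is also 6, so no common subsequence is longer.

6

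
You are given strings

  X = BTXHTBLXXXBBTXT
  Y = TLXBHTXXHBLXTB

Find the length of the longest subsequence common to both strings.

Pick T (X #2, Y #1) → X (X #3, Y #3) → H (X #4, Y #5) → T (X #5, Y #6) → X (X #8, Y #7) → X (X #9, Y #8) → B (X #11, Y #10) → X (X #14, Y #12) → T (X #15, Y #13); all 9 characters appear in both, in order. Since dp[15][14] = 9, nothing longer is possible.

9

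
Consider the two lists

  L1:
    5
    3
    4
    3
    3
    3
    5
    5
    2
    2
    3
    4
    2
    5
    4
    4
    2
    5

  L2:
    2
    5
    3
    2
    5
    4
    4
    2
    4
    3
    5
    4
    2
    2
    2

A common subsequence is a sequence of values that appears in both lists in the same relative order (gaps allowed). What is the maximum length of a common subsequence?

8

Pick 5 at L1[1]=L2[2], 3 at L1[2]=L2[3], 4 at L1[3]=L2[9], 3 at L1[6]=L2[10], 5 at L1[7]=L2[11], 2 at L1[10]=L2[13], 2 at L1[13]=L2[14], 2 at L1[17]=L2[15]; all 8 values appear in both, in order. The LCS DP gives dp[18][15] = 8, so this is optimal.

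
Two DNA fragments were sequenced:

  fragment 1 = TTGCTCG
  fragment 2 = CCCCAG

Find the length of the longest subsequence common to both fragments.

3

Let dp[i][j] be the LCS length of the first i bases of fragment 1 and the first j bases of fragment 2. dp[i][j] = dp[i-1][j-1]+1 when the i-th and j-th bases match, else max(dp[i-1][j], dp[i][j-1]).
    ·  C  C  C  C  A  G
 ·  0  0  0  0  0  0  0
 T  0  0  0  0  0  0  0
 T  0  0  0  0  0  0  0
 G  0  0  0  0  0  0  1
 C  0  1  1  1  1  1  1
 T  0  1  1  1  1  1  1
 C  0  1  2  2  2  2  2
 G  0  1  2  2  2  2  3
dp[7][6] = 3. One LCS (by backtracking along matches): CCG.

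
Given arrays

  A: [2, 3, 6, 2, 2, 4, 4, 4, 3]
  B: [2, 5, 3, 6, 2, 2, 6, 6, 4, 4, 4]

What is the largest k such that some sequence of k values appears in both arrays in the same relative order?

8

Taking 2 (A #1, B #1) → 3 (A #2, B #3) → 6 (A #3, B #4) → 2 (A #4, B #5) → 2 (A #5, B #6) → 4 (A #6, B #9) → 4 (A #7, B #10) → 4 (A #8, B #11) gives a common subsequence of length 8, and the DP table's final entry dp[9][11] is also 8, so no common subsequence is longer.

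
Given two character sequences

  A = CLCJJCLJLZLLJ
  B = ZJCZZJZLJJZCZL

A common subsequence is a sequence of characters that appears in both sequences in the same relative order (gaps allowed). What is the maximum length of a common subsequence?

Match C (A #1, B #3), then L (A #2, B #8), then J (A #4, B #9), then J (A #5, B #10), then C (A #6, B #12), then Z (A #10, B #13), then L (A #12, B #14) — 7 characters in the same relative order in both. Since dp[13][14] = 7, nothing longer is possible.

7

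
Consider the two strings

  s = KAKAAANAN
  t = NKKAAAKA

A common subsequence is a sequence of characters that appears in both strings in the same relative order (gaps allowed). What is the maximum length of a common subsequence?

6

Match K at s[1]=t[2], then K at s[3]=t[3], then A at s[4]=t[4], then A at s[5]=t[5], then A at s[6]=t[6], then A at s[8]=t[8] — 6 characters in the same relative order in both, and the DP table's final entry dp[9][8] is also 6, so no common subsequence is longer.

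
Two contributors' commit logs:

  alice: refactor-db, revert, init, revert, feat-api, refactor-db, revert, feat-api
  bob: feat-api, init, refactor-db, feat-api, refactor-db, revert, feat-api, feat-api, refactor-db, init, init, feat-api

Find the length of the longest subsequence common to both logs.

Pick refactor-db (alice #1, bob #5), then revert (alice #2, bob #6), then feat-api (alice #5, bob #8), then refactor-db (alice #6, bob #9), then feat-api (alice #8, bob #12); all 5 commits appear in both, in order. dp[8][12] = 5 confirms this is the maximum.

5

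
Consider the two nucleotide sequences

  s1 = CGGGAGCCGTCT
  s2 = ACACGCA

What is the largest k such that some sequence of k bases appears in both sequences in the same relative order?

5

Pick C at s1[1]=s2[2] → A at s1[5]=s2[3] → C at s1[8]=s2[4] → G at s1[9]=s2[5] → C at s1[11]=s2[6]; all 5 bases appear in both, in order. Since dp[12][7] = 5, nothing longer is possible.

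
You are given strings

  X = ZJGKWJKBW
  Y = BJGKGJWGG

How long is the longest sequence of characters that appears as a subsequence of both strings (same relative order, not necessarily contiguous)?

5

Taking J [2,2] → G [3,3] → K [4,4] → J [6,6] → W [9,7] gives a common subsequence of length 5. dp[9][9] = 5 confirms this is the maximum.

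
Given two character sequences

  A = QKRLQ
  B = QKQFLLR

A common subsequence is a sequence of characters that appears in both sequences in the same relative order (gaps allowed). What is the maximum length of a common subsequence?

3

Let dp[i][j] be the LCS length of the first i characters of A and the first j characters of B. dp[i][j] = dp[i-1][j-1]+1 when the i-th and j-th characters match, else max(dp[i-1][j], dp[i][j-1]).
    ·  Q  K  Q  F  L  L  R
 ·  0  0  0  0  0  0  0  0
 Q  0  1  1  1  1  1  1  1
 K  0  1  2  2  2  2  2  2
 R  0  1  2  2  2  2  2  3
 L  0  1  2  2  2  3  3  3
 Q  0  1  2  3  3  3  3  3
dp[5][7] = 3. One LCS (by backtracking along matches): QKR.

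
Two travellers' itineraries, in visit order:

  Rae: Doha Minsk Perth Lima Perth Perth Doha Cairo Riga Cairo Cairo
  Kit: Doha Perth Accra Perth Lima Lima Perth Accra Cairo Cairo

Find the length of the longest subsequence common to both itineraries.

Taking Doha [1,1], then Perth [3,4], then Lima [4,6], then Perth [5,7], then Cairo [10,9], then Cairo [11,10] gives a common subsequence of length 6. Since dp[11][10] = 6, nothing longer is possible.

6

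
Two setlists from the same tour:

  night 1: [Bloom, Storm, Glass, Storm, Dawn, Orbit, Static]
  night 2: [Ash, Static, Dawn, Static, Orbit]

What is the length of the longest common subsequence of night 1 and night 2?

One common subsequence of length 2: Dawn at night 1[5]=night 2[3], Orbit at night 1[6]=night 2[5], and the DP table's final entry dp[7][5] is also 2, so no common subsequence is longer.

2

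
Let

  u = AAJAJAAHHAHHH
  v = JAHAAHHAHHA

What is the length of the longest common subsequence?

Let dp[i][j] be the LCS length of the first i characters of u and the first j characters of v. dp[i][j] = dp[i-1][j-1]+1 when the i-th and j-th characters match, else max(dp[i-1][j], dp[i][j-1]).
    ·  J  A  H  A  A  H  H  A  H  H  A
 ·  0  0  0  0  0  0  0  0  0  0  0  0
 A  0  0  1  1  1  1  1  1  1  1  1  1
 A  0  0  1  1  2  2  2  2  2  2  2  2
 J  0  1  1  1  2  2  2  2  2  2  2  2
 A  0  1  2  2  2  3  3  3  3  3  3  3
 J  0  1  2  2  2  3  3  3  3  3  3  3
 A  0  1  2  2  3  3  3  3  4  4  4  4
 A  0  1  2  2  3  4  4  4  4  4  4  5
 H  0  1  2  3  3  4  5  5  5  5  5  5
 H  0  1  2  3  3  4  5  6  6  6  6  6
 A  0  1  2  3  4  4  5  6  7  7  7  7
 H  0  1  2  3  4  4  5  6  7  8  8  8
 H  0  1  2  3  4  4  5  6  7  8  9  9
 H  0  1  2  3  4  4  5  6  7  8  9  9
dp[13][11] = 9. One LCS (by backtracking along matches): JAAAHHAHH.

9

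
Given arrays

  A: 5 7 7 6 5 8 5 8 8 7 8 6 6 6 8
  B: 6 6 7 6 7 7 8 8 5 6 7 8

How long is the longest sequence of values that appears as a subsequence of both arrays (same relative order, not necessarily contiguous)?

6

Pick 7 at A[2]=B[5], 7 at A[3]=B[6], 8 at A[6]=B[8], 5 at A[7]=B[9], 7 at A[10]=B[11], 8 at A[15]=B[12]; all 6 values appear in both, in order. The LCS DP gives dp[15][12] = 6, so this is optimal.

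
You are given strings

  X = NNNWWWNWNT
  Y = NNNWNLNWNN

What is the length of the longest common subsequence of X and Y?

7

Let dp[i][j] be the LCS length of the first i characters of X and the first j characters of Y. dp[i][j] = dp[i-1][j-1]+1 when the i-th and j-th characters match, else max(dp[i-1][j], dp[i][j-1]).
    ·  N  N  N  W  N  L  N  W  N  N
 ·  0  0  0  0  0  0  0  0  0  0  0
 N  0  1  1  1  1  1  1  1  1  1  1
 N  0  1  2  2  2  2  2  2  2  2  2
 N  0  1  2  3  3  3  3  3  3  3  3
 W  0  1  2  3  4  4  4  4  4  4  4
 W  0  1  2  3  4  4  4  4  5  5  5
 W  0  1  2  3  4  4  4  4  5  5  5
 N  0  1  2  3  4  5  5  5  5  6  6
 W  0  1  2  3  4  5  5  5  6  6  6
 N  0  1  2  3  4  5  5  6  6  7  7
 T  0  1  2  3  4  5  5  6  6  7  7
dp[10][10] = 7. One LCS (by backtracking along matches): NNNWWNN.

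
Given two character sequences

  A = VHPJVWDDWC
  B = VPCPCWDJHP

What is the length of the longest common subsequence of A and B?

4

Let dp[i][j] be the LCS length of the first i characters of A and the first j characters of B. dp[i][j] = dp[i-1][j-1]+1 when the i-th and j-th characters match, else max(dp[i-1][j], dp[i][j-1]).
    ·  V  P  C  P  C  W  D  J  H  P
 ·  0  0  0  0  0  0  0  0  0  0  0
 V  0  1  1  1  1  1  1  1  1  1  1
 H  0  1  1  1  1  1  1  1  1  2  2
 P  0  1  2  2  2  2  2  2  2  2  3
 J  0  1  2  2  2  2  2  2  3  3  3
 V  0  1  2  2  2  2  2  2  3  3  3
 W  0  1  2  2  2  2  3  3  3  3  3
 D  0  1  2  2  2  2  3  4  4  4  4
 D  0  1  2  2  2  2  3  4  4  4  4
 W  0  1  2  2  2  2  3  4  4  4  4
 C  0  1  2  3  3  3  3  4  4  4  4
dp[10][10] = 4. One LCS (by backtracking along matches): VPWD.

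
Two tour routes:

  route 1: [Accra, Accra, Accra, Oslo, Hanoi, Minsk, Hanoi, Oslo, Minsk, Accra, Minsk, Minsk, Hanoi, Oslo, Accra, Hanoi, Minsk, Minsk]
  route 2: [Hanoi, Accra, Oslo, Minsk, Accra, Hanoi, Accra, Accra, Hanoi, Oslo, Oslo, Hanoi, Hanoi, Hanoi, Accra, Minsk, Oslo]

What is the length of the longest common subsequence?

One common subsequence of length 9: Accra at route 1[1]=route 2[5] → Accra at route 1[2]=route 2[7] → Accra at route 1[3]=route 2[8] → Oslo at route 1[4]=route 2[11] → Hanoi at route 1[5]=route 2[13] → Hanoi at route 1[7]=route 2[14] → Accra at route 1[10]=route 2[15] → Minsk at route 1[12]=route 2[16] → Oslo at route 1[14]=route 2[17], and the DP table's final entry dp[18][17] is also 9, so no common subsequence is longer.

9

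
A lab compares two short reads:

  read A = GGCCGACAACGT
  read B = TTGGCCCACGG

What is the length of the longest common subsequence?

8

Let dp[i][j] be the LCS length of the first i bases of read A and the first j bases of read B. dp[i][j] = dp[i-1][j-1]+1 when the i-th and j-th bases match, else max(dp[i-1][j], dp[i][j-1]).
    ·  T  T  G  G  C  C  C  A  C  G  G
 ·  0  0  0  0  0  0  0  0  0  0  0  0
 G  0  0  0  1  1  1  1  1  1  1  1  1
 G  0  0  0  1  2  2  2  2  2  2  2  2
 C  0  0  0  1  2  3  3  3  3  3  3  3
 C  0  0  0  1  2  3  4  4  4  4  4  4
 G  0  0  0  1  2  3  4  4  4  4  5  5
 A  0  0  0  1  2  3  4  4  5  5  5  5
 C  0  0  0  1  2  3  4  5  5  6  6  6
 A  0  0  0  1  2  3  4  5  6  6  6  6
 A  0  0  0  1  2  3  4  5  6  6  6  6
 C  0  0  0  1  2  3  4  5  6  7  7  7
 G  0  0  0  1  2  3  4  5  6  7  8  8
 T  0  1  1  1  2  3  4  5  6  7  8  8
dp[12][11] = 8. One LCS (by backtracking along matches): GGCCCACG.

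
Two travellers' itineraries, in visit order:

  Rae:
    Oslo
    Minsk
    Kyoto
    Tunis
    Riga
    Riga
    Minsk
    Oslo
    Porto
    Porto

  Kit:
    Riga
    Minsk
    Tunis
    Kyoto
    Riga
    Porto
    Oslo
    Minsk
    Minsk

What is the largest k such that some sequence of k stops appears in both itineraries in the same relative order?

Taking Minsk [2,2], then Kyoto [3,4], then Riga [5,5], then Minsk [7,9] gives a common subsequence of length 4. Since dp[10][9] = 4, nothing longer is possible.

4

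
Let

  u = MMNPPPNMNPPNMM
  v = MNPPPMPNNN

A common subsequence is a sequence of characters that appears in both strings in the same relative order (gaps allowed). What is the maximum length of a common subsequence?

8

Taking M (u #2, v #1), then N (u #3, v #2), then P (u #4, v #4), then P (u #5, v #5), then P (u #6, v #7), then N (u #7, v #8), then N (u #9, v #9), then N (u #12, v #10) gives a common subsequence of length 8. Since dp[14][10] = 8, nothing longer is possible.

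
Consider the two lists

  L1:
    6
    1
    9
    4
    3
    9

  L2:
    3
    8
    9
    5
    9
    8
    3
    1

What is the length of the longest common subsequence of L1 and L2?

One common subsequence of length 2: 9 [3,5], 3 [5,7]. Since dp[6][8] = 2, nothing longer is possible.

2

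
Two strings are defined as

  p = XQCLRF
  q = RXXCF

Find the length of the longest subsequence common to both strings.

3

One common subsequence of length 3: X at p[1]=q[3], C at p[3]=q[4], F at p[6]=q[5]. Since dp[6][5] = 3, nothing longer is possible.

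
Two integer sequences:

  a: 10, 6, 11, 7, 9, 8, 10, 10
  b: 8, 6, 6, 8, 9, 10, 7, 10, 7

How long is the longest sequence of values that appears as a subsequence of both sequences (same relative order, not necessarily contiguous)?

Let dp[i][j] be the LCS length of the first i values of a and the first j values of b. dp[i][j] = dp[i-1][j-1]+1 when the i-th and j-th values match, else max(dp[i-1][j], dp[i][j-1]).
    ·  8  6  6  8  9 10  7 10  7
 ·  0  0  0  0  0  0  0  0  0  0
10  0  0  0  0  0  0  1  1  1  1
 6  0  0  1  1  1  1  1  1  1  1
11  0  0  1  1  1  1  1  1  1  1
 7  0  0  1  1  1  1  1  2  2  2
 9  0  0  1  1  1  2  2  2  2  2
 8  0  1  1  1  2  2  2  2  2  2
10  0  1  1  1  2  2  3  3  3  3
10  0  1  1  1  2  2  3  3  4  4
dp[8][9] = 4. One LCS (by backtracking along matches): 6, 9, 10, 10.

4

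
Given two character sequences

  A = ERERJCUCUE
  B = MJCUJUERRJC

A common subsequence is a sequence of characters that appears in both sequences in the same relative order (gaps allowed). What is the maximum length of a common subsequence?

Let dp[i][j] be the LCS length of the first i characters of A and the first j characters of B. dp[i][j] = dp[i-1][j-1]+1 when the i-th and j-th characters match, else max(dp[i-1][j], dp[i][j-1]).
    ·  M  J  C  U  J  U  E  R  R  J  C
 ·  0  0  0  0  0  0  0  0  0  0  0  0
 E  0  0  0  0  0  0  0  1  1  1  1  1
 R  0  0  0  0  0  0  0  1  2  2  2  2
 E  0  0  0  0  0  0  0  1  2  2  2  2
 R  0  0  0  0  0  0  0  1  2  3  3  3
 J  0  0  1  1  1  1  1  1  2  3  4  4
 C  0  0  1  2  2  2  2  2  2  3  4  5
 U  0  0  1  2  3  3  3  3  3  3  4  5
 C  0  0  1  2  3  3  3  3  3  3  4  5
 U  0  0  1  2  3  3  4  4  4  4  4  5
 E  0  0  1  2  3  3  4  5  5  5  5  5
dp[10][11] = 5. One LCS (by backtracking along matches): ERRJC.

5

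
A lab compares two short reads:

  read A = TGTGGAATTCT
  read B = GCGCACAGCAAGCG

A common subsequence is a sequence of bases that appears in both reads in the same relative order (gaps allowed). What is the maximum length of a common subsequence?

6

Pick G at read A[2]=read B[1], G at read A[4]=read B[3], G at read A[5]=read B[8], A at read A[6]=read B[10], A at read A[7]=read B[11], C at read A[10]=read B[13]; all 6 bases appear in both, in order. dp[11][14] = 6 confirms this is the maximum.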